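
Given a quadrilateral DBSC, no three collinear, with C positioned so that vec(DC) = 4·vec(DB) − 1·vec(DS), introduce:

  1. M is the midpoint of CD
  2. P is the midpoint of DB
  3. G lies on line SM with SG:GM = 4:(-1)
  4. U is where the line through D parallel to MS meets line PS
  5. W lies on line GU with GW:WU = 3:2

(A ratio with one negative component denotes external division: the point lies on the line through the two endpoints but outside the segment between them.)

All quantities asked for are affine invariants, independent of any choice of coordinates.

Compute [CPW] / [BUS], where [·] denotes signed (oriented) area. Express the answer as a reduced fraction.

Set D = (0, 0), B = (1, 0), S = (0, 1), C = (4, -1); any affine frame gives the same invariant.
1. M is the midpoint of CD ⇒ M = (2, -1/2)
2. P is the midpoint of DB ⇒ P = (1/2, 0)
3. G lies on line SM with SG:GM = 4:(-1) ⇒ G = (8/3, -1)
4. U is where the line through D parallel to MS meets line PS ⇒ U = (4/5, -3/5)
5. W lies on line GU with GW:WU = 3:2 ⇒ W = (116/75, -19/25)
2·[CPW] = 121/75, 2·[BUS] = -4/5
[CPW]:[BUS] = 121/75:-4/5 = -121/60

[CPW]:[BUS] = -121/60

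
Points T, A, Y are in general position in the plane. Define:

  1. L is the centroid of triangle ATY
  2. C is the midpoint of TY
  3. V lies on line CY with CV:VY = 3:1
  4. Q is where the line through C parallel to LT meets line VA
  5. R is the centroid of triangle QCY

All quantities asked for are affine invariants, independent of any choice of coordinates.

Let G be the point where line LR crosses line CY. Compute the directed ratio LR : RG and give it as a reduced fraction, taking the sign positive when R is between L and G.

LR:RG = 4

Set T = (0, 0), A = (1, 0), Y = (0, 1); any affine frame gives the same invariant.
1. L is the centroid of triangle ATY ⇒ L = (1/3, 1/3)
2. C is the midpoint of TY ⇒ C = (0, 1/2)
3. V lies on line CY with CV:VY = 3:1 ⇒ V = (0, 7/8)
4. Q is where the line through C parallel to LT meets line VA ⇒ Q = (1/5, 7/10)
5. R is the centroid of triangle QCY ⇒ R = (1/15, 11/15)
line LR meets CY at G = (0, 5/6)
R = L + t·(G−L) with t = 4/5, so LR:RG = 4/5:1/5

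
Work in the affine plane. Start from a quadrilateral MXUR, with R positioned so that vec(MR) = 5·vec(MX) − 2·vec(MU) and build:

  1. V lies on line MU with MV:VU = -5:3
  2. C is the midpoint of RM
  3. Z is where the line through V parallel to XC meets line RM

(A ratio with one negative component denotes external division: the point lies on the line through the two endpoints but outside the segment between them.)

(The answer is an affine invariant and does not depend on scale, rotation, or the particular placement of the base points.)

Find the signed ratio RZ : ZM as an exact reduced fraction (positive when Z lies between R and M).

Choose coordinates M = (0, 0), X = (1, 0), U = (0, 1), R = (5, -2).
1. V lies on line MU with MV:VU = -5:3 ⇒ V = (0, 5/2)
2. C is the midpoint of RM ⇒ C = (5/2, -1)
3. Z is where the line through V parallel to XC meets line RM ⇒ Z = (75/8, -15/4)
Z = R + t·(M−R) with t = -7/8, so RZ:ZM = t:(1−t) = -7/8:15/8

RZ:ZM = -7/15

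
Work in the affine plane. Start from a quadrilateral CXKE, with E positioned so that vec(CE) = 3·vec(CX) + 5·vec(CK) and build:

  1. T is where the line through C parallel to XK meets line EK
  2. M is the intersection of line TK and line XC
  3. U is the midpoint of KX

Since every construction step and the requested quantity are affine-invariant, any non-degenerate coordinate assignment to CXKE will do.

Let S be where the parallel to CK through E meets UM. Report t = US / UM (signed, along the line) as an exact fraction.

t = -2

Choose coordinates C = (0, 0), X = (1, 0), K = (0, 1), E = (3, 5).
1. T is where the line through C parallel to XK meets line EK ⇒ T = (-3/7, 3/7)
2. M is the intersection of line TK and line XC ⇒ M = (-3/4, 0)
3. U is the midpoint of KX ⇒ U = (1/2, 1/2)
through E parallel to CK: direction (0, 1); meets UM at S = (3, 3/2)
S = U + t·(M−U) with t = -2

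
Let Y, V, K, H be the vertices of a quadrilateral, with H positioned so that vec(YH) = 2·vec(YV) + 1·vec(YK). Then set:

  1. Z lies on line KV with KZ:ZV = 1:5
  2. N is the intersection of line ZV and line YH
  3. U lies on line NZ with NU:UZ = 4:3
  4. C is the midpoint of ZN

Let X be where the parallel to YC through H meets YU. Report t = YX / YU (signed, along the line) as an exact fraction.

Set Y = (0, 0), V = (1, 0), K = (0, 1), H = (2, 1); any affine frame gives the same invariant.
1. Z lies on line KV with KZ:ZV = 1:5 ⇒ Z = (1/6, 5/6)
2. N is the intersection of line ZV and line YH ⇒ N = (2/3, 1/3)
3. U lies on line NZ with NU:UZ = 4:3 ⇒ U = (8/21, 13/21)
4. C is the midpoint of ZN ⇒ C = (5/12, 7/12)
through H parallel to YC: direction (5/12, 7/12); meets YU at X = (-8, -13)
X = Y + t·(U−Y) with t = -21

t = -21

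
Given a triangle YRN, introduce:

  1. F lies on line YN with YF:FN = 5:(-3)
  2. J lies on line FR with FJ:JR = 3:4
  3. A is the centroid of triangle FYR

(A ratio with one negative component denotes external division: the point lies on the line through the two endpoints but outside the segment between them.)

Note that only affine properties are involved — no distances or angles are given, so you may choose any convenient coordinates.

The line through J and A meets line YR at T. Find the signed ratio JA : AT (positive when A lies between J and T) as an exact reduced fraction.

JA:AT = 5/7

Assign Y = (0, 0), R = (1, 0), N = (0, 1) — the answer is frame-independent, so this choice is without loss of generality.
1. F lies on line YN with YF:FN = 5:(-3) ⇒ F = (0, 5/2)
2. J lies on line FR with FJ:JR = 3:4 ⇒ J = (3/7, 10/7)
3. A is the centroid of triangle FYR ⇒ A = (1/3, 5/6)
line JA meets YR at T = (1/5, 0)
A = J + t·(T−J) with t = 5/12, so JA:AT = 5/12:7/12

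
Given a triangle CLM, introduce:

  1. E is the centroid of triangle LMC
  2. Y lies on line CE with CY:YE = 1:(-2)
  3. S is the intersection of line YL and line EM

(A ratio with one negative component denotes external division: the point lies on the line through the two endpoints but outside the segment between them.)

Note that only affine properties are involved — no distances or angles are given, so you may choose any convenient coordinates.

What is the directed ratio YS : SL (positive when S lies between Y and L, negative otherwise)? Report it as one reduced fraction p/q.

Choose coordinates C = (0, 0), L = (1, 0), M = (0, 1).
1. E is the centroid of triangle LMC ⇒ E = (1/3, 1/3)
2. Y lies on line CE with CY:YE = 1:(-2) ⇒ Y = (-1/3, -1/3)
3. S is the intersection of line YL and line EM ⇒ S = (5/9, -1/9)
S = Y + t·(L−Y) with t = 2/3, so YS:SL = t:(1−t) = 2/3:1/3

YS:SL = 2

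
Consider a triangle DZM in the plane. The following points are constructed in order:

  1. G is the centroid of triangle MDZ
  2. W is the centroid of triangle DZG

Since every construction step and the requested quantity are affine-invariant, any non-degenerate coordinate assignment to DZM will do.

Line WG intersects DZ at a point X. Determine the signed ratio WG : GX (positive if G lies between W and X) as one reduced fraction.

WG:GX = -2/3

Choose coordinates D = (0, 0), Z = (1, 0), M = (0, 1).
1. G is the centroid of triangle MDZ ⇒ G = (1/3, 1/3)
2. W is the centroid of triangle DZG ⇒ W = (4/9, 1/9)
line WG meets DZ at X = (1/2, 0)
G = W + t·(X−W) with t = -2, so WG:GX = -2:3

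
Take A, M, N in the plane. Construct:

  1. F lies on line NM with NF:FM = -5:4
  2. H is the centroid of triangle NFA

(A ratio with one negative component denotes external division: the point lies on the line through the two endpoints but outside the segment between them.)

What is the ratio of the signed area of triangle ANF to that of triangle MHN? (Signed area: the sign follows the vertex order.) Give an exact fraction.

[ANF]:[MHN] = 15

Work in coordinates with A = (0, 0), M = (1, 0), N = (0, 1).
1. F lies on line NM with NF:FM = -5:4 ⇒ F = (5, -4)
2. H is the centroid of triangle NFA ⇒ H = (5/3, -1)
2·[ANF] = -5, 2·[MHN] = -1/3
[ANF]:[MHN] = -5:-1/3 = 15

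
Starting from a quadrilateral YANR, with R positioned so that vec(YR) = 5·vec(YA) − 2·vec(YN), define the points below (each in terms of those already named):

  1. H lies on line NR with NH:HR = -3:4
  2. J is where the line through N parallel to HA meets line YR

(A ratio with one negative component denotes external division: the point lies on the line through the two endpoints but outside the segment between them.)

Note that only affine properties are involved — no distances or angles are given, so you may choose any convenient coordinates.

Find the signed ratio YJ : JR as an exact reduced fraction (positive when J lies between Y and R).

Assign Y = (0, 0), A = (1, 0), N = (0, 1), R = (5, -2) — the answer is frame-independent, so this choice is without loss of generality.
1. H lies on line NR with NH:HR = -3:4 ⇒ H = (-15, 10)
2. J is where the line through N parallel to HA meets line YR ⇒ J = (40/9, -16/9)
J = Y + t·(R−Y) with t = 8/9, so YJ:JR = t:(1−t) = 8/9:1/9

YJ:JR = 8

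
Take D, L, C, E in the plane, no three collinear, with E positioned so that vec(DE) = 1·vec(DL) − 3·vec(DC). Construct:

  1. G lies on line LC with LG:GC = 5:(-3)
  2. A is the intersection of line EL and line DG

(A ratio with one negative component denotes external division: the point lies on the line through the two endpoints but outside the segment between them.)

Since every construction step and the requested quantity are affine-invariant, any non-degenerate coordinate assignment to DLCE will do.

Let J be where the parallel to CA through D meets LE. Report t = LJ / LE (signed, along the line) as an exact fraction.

Set D = (0, 0), L = (1, 0), C = (0, 1), E = (1, -3); any affine frame gives the same invariant.
1. G lies on line LC with LG:GC = 5:(-3) ⇒ G = (-3/2, 5/2)
2. A is the intersection of line EL and line DG ⇒ A = (1, -5/3)
through D parallel to CA: direction (1, -8/3); meets LE at J = (1, -8/3)
J = L + t·(E−L) with t = 8/9

t = 8/9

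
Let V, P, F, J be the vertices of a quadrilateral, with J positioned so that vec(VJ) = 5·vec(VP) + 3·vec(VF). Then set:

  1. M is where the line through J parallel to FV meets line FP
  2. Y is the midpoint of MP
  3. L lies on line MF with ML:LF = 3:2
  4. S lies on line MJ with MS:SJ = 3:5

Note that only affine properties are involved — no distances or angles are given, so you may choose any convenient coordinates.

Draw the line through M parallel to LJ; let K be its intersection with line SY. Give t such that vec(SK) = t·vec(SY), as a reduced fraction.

Choose coordinates V = (0, 0), P = (1, 0), F = (0, 1), J = (5, 3).
1. M is where the line through J parallel to FV meets line FP ⇒ M = (5, -4)
2. Y is the midpoint of MP ⇒ Y = (3, -2)
3. L lies on line MF with ML:LF = 3:2 ⇒ L = (2, -1)
4. S lies on line MJ with MS:SJ = 3:5 ⇒ S = (5, -11/8)
through M parallel to LJ: direction (3, 4); meets SY at K = (53/7, -4/7)
K = S + t·(Y−S) with t = -9/7

t = -9/7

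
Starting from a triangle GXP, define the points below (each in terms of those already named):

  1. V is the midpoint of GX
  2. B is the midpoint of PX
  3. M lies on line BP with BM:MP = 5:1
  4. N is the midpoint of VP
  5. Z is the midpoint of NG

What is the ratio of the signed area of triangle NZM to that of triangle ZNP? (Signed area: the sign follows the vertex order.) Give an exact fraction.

[NZM]:[ZNP] = -3/4

Set G = (0, 0), X = (1, 0), P = (0, 1); any affine frame gives the same invariant.
1. V is the midpoint of GX ⇒ V = (1/2, 0)
2. B is the midpoint of PX ⇒ B = (1/2, 1/2)
3. M lies on line BP with BM:MP = 5:1 ⇒ M = (1/12, 11/12)
4. N is the midpoint of VP ⇒ N = (1/4, 1/2)
5. Z is the midpoint of NG ⇒ Z = (1/8, 1/4)
2·[NZM] = -3/32, 2·[ZNP] = 1/8
[NZM]:[ZNP] = -3/32:1/8 = -3/4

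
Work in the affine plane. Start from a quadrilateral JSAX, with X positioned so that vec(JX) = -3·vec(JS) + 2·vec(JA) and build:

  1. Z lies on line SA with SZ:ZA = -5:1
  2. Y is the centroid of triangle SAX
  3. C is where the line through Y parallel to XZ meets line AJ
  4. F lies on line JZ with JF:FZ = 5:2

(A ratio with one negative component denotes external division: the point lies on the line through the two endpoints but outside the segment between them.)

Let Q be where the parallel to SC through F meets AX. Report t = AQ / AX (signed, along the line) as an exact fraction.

t = 39/224

Set J = (0, 0), S = (1, 0), A = (0, 1), X = (-3, 2); any affine frame gives the same invariant.
1. Z lies on line SA with SZ:ZA = -5:1 ⇒ Z = (-1/4, 5/4)
2. Y is the centroid of triangle SAX ⇒ Y = (-2/3, 1)
3. C is where the line through Y parallel to XZ meets line AJ ⇒ C = (0, 9/11)
4. F lies on line JZ with JF:FZ = 5:2 ⇒ F = (-5/28, 25/28)
through F parallel to SC: direction (-1, 9/11); meets AX at Q = (-117/224, 263/224)
Q = A + t·(X−A) with t = 39/224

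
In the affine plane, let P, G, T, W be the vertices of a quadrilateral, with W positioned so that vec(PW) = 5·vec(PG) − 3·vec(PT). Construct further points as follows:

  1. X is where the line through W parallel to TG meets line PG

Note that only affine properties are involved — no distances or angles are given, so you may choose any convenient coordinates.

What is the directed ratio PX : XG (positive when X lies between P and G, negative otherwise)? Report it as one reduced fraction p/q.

Assign P = (0, 0), G = (1, 0), T = (0, 1), W = (5, -3) — the answer is frame-independent, so this choice is without loss of generality.
1. X is where the line through W parallel to TG meets line PG ⇒ X = (2, 0)
X = P + t·(G−P) with t = 2, so PX:XG = t:(1−t) = 2:-1

PX:XG = -2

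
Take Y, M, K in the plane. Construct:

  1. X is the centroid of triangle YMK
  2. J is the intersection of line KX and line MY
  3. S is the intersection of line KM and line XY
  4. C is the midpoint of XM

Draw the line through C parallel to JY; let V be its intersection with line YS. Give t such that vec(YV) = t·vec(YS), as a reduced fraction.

t = 1/3

Assign Y = (0, 0), M = (1, 0), K = (0, 1) — the answer is frame-independent, so this choice is without loss of generality.
1. X is the centroid of triangle YMK ⇒ X = (1/3, 1/3)
2. J is the intersection of line KX and line MY ⇒ J = (1/2, 0)
3. S is the intersection of line KM and line XY ⇒ S = (1/2, 1/2)
4. C is the midpoint of XM ⇒ C = (2/3, 1/6)
through C parallel to JY: direction (-1/2, 0); meets YS at V = (1/6, 1/6)
V = Y + t·(S−Y) with t = 1/3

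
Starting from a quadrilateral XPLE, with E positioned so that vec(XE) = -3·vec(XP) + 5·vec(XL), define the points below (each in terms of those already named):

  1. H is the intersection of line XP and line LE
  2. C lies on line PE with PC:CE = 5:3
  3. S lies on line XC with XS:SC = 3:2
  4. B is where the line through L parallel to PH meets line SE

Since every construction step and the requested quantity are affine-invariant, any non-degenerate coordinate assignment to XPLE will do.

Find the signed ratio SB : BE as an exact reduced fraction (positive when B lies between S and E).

Work in coordinates with X = (0, 0), P = (1, 0), L = (0, 1), E = (-3, 5).
1. H is the intersection of line XP and line LE ⇒ H = (3/4, 0)
2. C lies on line PE with PC:CE = 5:3 ⇒ C = (-3/2, 25/8)
3. S lies on line XC with XS:SC = 3:2 ⇒ S = (-9/10, 15/8)
4. B is where the line through L parallel to PH meets line SE ⇒ B = (-39/125, 1)
B = S + t·(E−S) with t = -7/25, so SB:BE = t:(1−t) = -7/25:32/25

SB:BE = -7/32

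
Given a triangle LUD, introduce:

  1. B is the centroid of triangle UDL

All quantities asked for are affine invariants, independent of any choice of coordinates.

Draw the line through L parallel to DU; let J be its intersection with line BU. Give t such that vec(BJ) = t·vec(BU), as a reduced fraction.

Work in coordinates with L = (0, 0), U = (1, 0), D = (0, 1).
1. B is the centroid of triangle UDL ⇒ B = (1/3, 1/3)
through L parallel to DU: direction (1, -1); meets BU at J = (-1, 1)
J = B + t·(U−B) with t = -2

t = -2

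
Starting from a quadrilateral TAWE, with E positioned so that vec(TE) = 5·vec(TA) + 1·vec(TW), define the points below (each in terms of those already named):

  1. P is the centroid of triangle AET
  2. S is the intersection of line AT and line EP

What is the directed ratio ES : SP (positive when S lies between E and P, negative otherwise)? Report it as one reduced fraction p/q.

ES:SP = -3

Set T = (0, 0), A = (1, 0), W = (0, 1), E = (5, 1); any affine frame gives the same invariant.
1. P is the centroid of triangle AET ⇒ P = (2, 1/3)
2. S is the intersection of line AT and line EP ⇒ S = (1/2, 0)
S = E + t·(P−E) with t = 3/2, so ES:SP = t:(1−t) = 3/2:-1/2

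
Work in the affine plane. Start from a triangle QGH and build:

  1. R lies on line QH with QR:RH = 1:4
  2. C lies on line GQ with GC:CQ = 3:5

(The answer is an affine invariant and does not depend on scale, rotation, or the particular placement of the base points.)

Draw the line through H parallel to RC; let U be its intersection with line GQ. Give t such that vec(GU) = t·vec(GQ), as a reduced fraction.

Set Q = (0, 0), G = (1, 0), H = (0, 1); any affine frame gives the same invariant.
1. R lies on line QH with QR:RH = 1:4 ⇒ R = (0, 1/5)
2. C lies on line GQ with GC:CQ = 3:5 ⇒ C = (5/8, 0)
through H parallel to RC: direction (5/8, -1/5); meets GQ at U = (25/8, 0)
U = G + t·(Q−G) with t = -17/8

t = -17/8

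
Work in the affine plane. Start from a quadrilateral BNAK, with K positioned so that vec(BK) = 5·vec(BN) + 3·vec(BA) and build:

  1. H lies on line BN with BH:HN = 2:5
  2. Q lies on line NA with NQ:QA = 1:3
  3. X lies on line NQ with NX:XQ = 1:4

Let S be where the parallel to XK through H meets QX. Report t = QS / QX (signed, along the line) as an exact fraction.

Work in coordinates with B = (0, 0), N = (1, 0), A = (0, 1), K = (5, 3).
1. H lies on line BN with BH:HN = 2:5 ⇒ H = (2/7, 0)
2. Q lies on line NA with NQ:QA = 1:3 ⇒ Q = (3/4, 1/4)
3. X lies on line NQ with NX:XQ = 1:4 ⇒ X = (19/20, 1/20)
through H parallel to XK: direction (81/20, 59/20); meets QX at S = (137/196, 59/196)
S = Q + t·(X−Q) with t = -25/98

t = -25/98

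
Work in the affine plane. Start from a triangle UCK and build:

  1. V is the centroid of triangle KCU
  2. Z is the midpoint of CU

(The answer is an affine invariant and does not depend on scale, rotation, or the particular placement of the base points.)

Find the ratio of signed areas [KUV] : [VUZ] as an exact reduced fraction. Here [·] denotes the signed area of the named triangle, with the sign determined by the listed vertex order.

Work in coordinates with U = (0, 0), C = (1, 0), K = (0, 1).
1. V is the centroid of triangle KCU ⇒ V = (1/3, 1/3)
2. Z is the midpoint of CU ⇒ Z = (1/2, 0)
2·[KUV] = 1/3, 2·[VUZ] = 1/6
[KUV]:[VUZ] = 1/3:1/6 = 2

[KUV]:[VUZ] = 2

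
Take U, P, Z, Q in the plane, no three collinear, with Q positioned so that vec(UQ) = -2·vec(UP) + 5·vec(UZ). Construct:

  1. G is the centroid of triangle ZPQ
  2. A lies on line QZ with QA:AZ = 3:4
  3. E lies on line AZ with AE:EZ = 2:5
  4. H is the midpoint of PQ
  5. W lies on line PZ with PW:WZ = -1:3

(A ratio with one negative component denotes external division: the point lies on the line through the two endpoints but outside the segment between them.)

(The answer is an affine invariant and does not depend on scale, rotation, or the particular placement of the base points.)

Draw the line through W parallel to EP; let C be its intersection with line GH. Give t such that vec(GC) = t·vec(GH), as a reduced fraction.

t = 14/23

Assign U = (0, 0), P = (1, 0), Z = (0, 1), Q = (-2, 5) — the answer is frame-independent, so this choice is without loss of generality.
1. G is the centroid of triangle ZPQ ⇒ G = (-1/3, 2)
2. A lies on line QZ with QA:AZ = 3:4 ⇒ A = (-8/7, 23/7)
3. E lies on line AZ with AE:EZ = 2:5 ⇒ E = (-40/49, 129/49)
4. H is the midpoint of PQ ⇒ H = (-1/2, 5/2)
5. W lies on line PZ with PW:WZ = -1:3 ⇒ W = (3/2, -1/2)
through W parallel to EP: direction (89/49, -129/49); meets GH at C = (-10/23, 53/23)
C = G + t·(H−G) with t = 14/23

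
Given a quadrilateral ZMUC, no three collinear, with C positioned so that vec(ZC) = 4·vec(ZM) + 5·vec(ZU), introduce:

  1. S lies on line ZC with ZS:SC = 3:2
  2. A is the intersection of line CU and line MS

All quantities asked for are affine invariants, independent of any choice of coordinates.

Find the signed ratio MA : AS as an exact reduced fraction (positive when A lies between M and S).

MA:AS = -5

Work in coordinates with Z = (0, 0), M = (1, 0), U = (0, 1), C = (4, 5).
1. S lies on line ZC with ZS:SC = 3:2 ⇒ S = (12/5, 3)
2. A is the intersection of line CU and line MS ⇒ A = (11/4, 15/4)
A = M + t·(S−M) with t = 5/4, so MA:AS = t:(1−t) = 5/4:-1/4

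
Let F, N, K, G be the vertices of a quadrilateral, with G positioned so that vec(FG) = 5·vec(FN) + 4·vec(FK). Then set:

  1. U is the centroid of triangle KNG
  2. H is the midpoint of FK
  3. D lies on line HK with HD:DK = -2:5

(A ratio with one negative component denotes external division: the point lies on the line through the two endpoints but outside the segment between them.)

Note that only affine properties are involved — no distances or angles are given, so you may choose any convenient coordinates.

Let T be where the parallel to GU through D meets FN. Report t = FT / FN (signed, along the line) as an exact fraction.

Work in coordinates with F = (0, 0), N = (1, 0), K = (0, 1), G = (5, 4).
1. U is the centroid of triangle KNG ⇒ U = (2, 5/3)
2. H is the midpoint of FK ⇒ H = (0, 1/2)
3. D lies on line HK with HD:DK = -2:5 ⇒ D = (0, 1/6)
through D parallel to GU: direction (-3, -7/3); meets FN at T = (-3/14, 0)
T = F + t·(N−F) with t = -3/14

t = -3/14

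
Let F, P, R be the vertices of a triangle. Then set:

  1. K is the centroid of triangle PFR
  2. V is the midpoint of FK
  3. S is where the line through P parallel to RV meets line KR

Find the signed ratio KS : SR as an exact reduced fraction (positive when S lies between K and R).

Assign F = (0, 0), P = (1, 0), R = (0, 1) — the answer is frame-independent, so this choice is without loss of generality.
1. K is the centroid of triangle PFR ⇒ K = (1/3, 1/3)
2. V is the midpoint of FK ⇒ V = (1/6, 1/6)
3. S is where the line through P parallel to RV meets line KR ⇒ S = (4/3, -5/3)
S = K + t·(R−K) with t = -3, so KS:SR = t:(1−t) = -3:4

KS:SR = -3/4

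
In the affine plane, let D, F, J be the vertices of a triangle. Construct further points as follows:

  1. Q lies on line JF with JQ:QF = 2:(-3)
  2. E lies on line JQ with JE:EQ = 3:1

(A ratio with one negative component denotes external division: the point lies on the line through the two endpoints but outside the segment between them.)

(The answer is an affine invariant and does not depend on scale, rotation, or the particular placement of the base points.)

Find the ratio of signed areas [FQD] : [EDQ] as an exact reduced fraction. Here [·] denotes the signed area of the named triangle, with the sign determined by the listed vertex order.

Assign D = (0, 0), F = (1, 0), J = (0, 1) — the answer is frame-independent, so this choice is without loss of generality.
1. Q lies on line JF with JQ:QF = 2:(-3) ⇒ Q = (-2, 3)
2. E lies on line JQ with JE:EQ = 3:1 ⇒ E = (-3/2, 5/2)
2·[FQD] = 3, 2·[EDQ] = -1/2
[FQD]:[EDQ] = 3:-1/2 = -6

[FQD]:[EDQ] = -6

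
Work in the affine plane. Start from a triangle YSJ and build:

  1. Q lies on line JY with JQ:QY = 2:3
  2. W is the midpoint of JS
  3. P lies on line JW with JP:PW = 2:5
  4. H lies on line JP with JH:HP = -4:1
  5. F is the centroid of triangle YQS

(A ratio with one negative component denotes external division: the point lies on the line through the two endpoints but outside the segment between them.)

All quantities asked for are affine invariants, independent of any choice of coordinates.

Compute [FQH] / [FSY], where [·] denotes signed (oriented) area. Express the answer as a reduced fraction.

[FQH]:[FSY] = 46/63

Set Y = (0, 0), S = (1, 0), J = (0, 1); any affine frame gives the same invariant.
1. Q lies on line JY with JQ:QY = 2:3 ⇒ Q = (0, 3/5)
2. W is the midpoint of JS ⇒ W = (1/2, 1/2)
3. P lies on line JW with JP:PW = 2:5 ⇒ P = (1/7, 6/7)
4. H lies on line JP with JH:HP = -4:1 ⇒ H = (4/21, 17/21)
5. F is the centroid of triangle YQS ⇒ F = (1/3, 1/5)
2·[FQH] = -46/315, 2·[FSY] = -1/5
[FQH]:[FSY] = -46/315:-1/5 = 46/63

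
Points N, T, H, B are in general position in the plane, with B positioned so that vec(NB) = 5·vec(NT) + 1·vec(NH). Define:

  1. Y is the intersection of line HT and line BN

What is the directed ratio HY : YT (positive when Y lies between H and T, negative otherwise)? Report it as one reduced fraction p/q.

HY:YT = 5

Choose coordinates N = (0, 0), T = (1, 0), H = (0, 1), B = (5, 1).
1. Y is the intersection of line HT and line BN ⇒ Y = (5/6, 1/6)
Y = H + t·(T−H) with t = 5/6, so HY:YT = t:(1−t) = 5/6:1/6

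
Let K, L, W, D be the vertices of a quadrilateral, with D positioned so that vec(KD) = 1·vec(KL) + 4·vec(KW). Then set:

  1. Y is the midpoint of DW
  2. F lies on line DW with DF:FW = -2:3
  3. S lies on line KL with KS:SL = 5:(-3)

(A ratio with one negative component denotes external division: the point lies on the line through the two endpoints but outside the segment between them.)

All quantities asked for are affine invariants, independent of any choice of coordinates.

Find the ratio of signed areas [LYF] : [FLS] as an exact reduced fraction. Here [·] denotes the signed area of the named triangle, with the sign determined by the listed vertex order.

Choose coordinates K = (0, 0), L = (1, 0), W = (0, 1), D = (1, 4).
1. Y is the midpoint of DW ⇒ Y = (1/2, 5/2)
2. F lies on line DW with DF:FW = -2:3 ⇒ F = (3, 10)
3. S lies on line KL with KS:SL = 5:(-3) ⇒ S = (5/2, 0)
2·[LYF] = -10, 2·[FLS] = 15
[LYF]:[FLS] = -10:15 = -2/3

[LYF]:[FLS] = -2/3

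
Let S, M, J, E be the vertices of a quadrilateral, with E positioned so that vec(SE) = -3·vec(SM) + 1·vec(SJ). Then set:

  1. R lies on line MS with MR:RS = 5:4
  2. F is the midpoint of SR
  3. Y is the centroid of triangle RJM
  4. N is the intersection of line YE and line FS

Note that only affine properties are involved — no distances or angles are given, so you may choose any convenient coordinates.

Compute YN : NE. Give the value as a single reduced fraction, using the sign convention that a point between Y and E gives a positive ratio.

YN:NE = -1/3

Set S = (0, 0), M = (1, 0), J = (0, 1), E = (-3, 1); any affine frame gives the same invariant.
1. R lies on line MS with MR:RS = 5:4 ⇒ R = (4/9, 0)
2. F is the midpoint of SR ⇒ F = (2/9, 0)
3. Y is the centroid of triangle RJM ⇒ Y = (13/27, 1/3)
4. N is the intersection of line YE and line FS ⇒ N = (20/9, 0)
N = Y + t·(E−Y) with t = -1/2, so YN:NE = t:(1−t) = -1/2:3/2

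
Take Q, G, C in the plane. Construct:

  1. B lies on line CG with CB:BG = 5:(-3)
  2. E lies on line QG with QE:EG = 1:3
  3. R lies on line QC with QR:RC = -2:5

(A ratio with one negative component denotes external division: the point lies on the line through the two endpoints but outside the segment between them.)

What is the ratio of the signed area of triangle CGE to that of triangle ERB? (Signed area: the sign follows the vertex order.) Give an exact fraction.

Work in coordinates with Q = (0, 0), G = (1, 0), C = (0, 1).
1. B lies on line CG with CB:BG = 5:(-3) ⇒ B = (5/2, -3/2)
2. E lies on line QG with QE:EG = 1:3 ⇒ E = (1/4, 0)
3. R lies on line QC with QR:RC = -2:5 ⇒ R = (0, -2/3)
2·[CGE] = -3/4, 2·[ERB] = 15/8
[CGE]:[ERB] = -3/4:15/8 = -2/5

[CGE]:[ERB] = -2/5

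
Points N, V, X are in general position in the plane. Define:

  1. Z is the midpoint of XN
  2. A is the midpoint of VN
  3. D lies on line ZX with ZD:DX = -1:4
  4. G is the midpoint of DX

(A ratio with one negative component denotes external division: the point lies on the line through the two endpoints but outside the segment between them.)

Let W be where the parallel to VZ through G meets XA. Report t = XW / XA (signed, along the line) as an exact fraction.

Work in coordinates with N = (0, 0), V = (1, 0), X = (0, 1).
1. Z is the midpoint of XN ⇒ Z = (0, 1/2)
2. A is the midpoint of VN ⇒ A = (1/2, 0)
3. D lies on line ZX with ZD:DX = -1:4 ⇒ D = (0, 1/3)
4. G is the midpoint of DX ⇒ G = (0, 2/3)
through G parallel to VZ: direction (-1, 1/2); meets XA at W = (2/9, 5/9)
W = X + t·(A−X) with t = 4/9

t = 4/9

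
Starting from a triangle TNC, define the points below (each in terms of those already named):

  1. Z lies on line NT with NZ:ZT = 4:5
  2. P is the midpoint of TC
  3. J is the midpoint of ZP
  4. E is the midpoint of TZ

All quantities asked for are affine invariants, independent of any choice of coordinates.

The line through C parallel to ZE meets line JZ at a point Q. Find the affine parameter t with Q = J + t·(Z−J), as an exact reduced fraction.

Choose coordinates T = (0, 0), N = (1, 0), C = (0, 1).
1. Z lies on line NT with NZ:ZT = 4:5 ⇒ Z = (5/9, 0)
2. P is the midpoint of TC ⇒ P = (0, 1/2)
3. J is the midpoint of ZP ⇒ J = (5/18, 1/4)
4. E is the midpoint of TZ ⇒ E = (5/18, 0)
through C parallel to ZE: direction (-5/18, 0); meets JZ at Q = (-5/9, 1)
Q = J + t·(Z−J) with t = -3

t = -3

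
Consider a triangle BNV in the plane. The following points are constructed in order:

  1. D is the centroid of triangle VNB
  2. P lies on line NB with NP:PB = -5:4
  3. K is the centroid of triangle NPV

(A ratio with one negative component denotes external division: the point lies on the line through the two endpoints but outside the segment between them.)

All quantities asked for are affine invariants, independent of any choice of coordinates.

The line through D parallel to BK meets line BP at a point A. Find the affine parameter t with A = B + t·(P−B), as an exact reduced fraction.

t = -1/3

Choose coordinates B = (0, 0), N = (1, 0), V = (0, 1).
1. D is the centroid of triangle VNB ⇒ D = (1/3, 1/3)
2. P lies on line NB with NP:PB = -5:4 ⇒ P = (-4, 0)
3. K is the centroid of triangle NPV ⇒ K = (-1, 1/3)
through D parallel to BK: direction (-1, 1/3); meets BP at A = (4/3, 0)
A = B + t·(P−B) with t = -1/3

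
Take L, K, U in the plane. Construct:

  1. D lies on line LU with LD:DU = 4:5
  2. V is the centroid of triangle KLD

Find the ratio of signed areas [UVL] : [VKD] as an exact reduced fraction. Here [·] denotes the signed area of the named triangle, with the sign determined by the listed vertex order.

[UVL]:[VKD] = -9/4

Choose coordinates L = (0, 0), K = (1, 0), U = (0, 1).
1. D lies on line LU with LD:DU = 4:5 ⇒ D = (0, 4/9)
2. V is the centroid of triangle KLD ⇒ V = (1/3, 4/27)
2·[UVL] = -1/3, 2·[VKD] = 4/27
[UVL]:[VKD] = -1/3:4/27 = -9/4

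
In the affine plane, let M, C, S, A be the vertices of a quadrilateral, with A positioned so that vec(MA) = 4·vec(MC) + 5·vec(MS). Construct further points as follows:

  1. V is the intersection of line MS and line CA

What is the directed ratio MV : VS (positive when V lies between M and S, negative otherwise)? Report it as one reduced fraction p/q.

MV:VS = -5/8

Set M = (0, 0), C = (1, 0), S = (0, 1), A = (4, 5); any affine frame gives the same invariant.
1. V is the intersection of line MS and line CA ⇒ V = (0, -5/3)
V = M + t·(S−M) with t = -5/3, so MV:VS = t:(1−t) = -5/3:8/3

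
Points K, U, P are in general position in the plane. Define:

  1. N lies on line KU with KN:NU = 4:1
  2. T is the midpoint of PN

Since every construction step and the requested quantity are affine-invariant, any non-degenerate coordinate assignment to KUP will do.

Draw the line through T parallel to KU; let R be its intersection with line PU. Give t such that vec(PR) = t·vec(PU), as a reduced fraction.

t = 1/2

Choose coordinates K = (0, 0), U = (1, 0), P = (0, 1).
1. N lies on line KU with KN:NU = 4:1 ⇒ N = (4/5, 0)
2. T is the midpoint of PN ⇒ T = (2/5, 1/2)
through T parallel to KU: direction (1, 0); meets PU at R = (1/2, 1/2)
R = P + t·(U−P) with t = 1/2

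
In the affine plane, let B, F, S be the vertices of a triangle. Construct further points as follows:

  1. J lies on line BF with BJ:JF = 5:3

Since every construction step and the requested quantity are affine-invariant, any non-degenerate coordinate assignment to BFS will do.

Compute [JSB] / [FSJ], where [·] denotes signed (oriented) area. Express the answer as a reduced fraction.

Set B = (0, 0), F = (1, 0), S = (0, 1); any affine frame gives the same invariant.
1. J lies on line BF with BJ:JF = 5:3 ⇒ J = (5/8, 0)
2·[JSB] = 5/8, 2·[FSJ] = 3/8
[JSB]:[FSJ] = 5/8:3/8 = 5/3

[JSB]:[FSJ] = 5/3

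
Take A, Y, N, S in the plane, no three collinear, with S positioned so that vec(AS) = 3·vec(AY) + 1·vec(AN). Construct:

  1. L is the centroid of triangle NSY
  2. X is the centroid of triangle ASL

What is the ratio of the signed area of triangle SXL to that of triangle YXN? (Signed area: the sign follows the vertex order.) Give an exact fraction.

[SXL]:[YXN] = -2/9

Set A = (0, 0), Y = (1, 0), N = (0, 1), S = (3, 1); any affine frame gives the same invariant.
1. L is the centroid of triangle NSY ⇒ L = (4/3, 2/3)
2. X is the centroid of triangle ASL ⇒ X = (13/9, 5/9)
2·[SXL] = -2/9, 2·[YXN] = 1
[SXL]:[YXN] = -2/9:1 = -2/9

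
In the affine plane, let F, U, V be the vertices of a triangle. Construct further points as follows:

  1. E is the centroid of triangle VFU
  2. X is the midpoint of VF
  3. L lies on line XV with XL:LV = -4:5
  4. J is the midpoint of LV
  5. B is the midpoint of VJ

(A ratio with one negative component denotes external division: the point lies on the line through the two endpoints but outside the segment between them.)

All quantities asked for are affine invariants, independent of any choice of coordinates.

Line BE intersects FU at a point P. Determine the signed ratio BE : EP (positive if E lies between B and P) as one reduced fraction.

BE:EP = 1/8

Assign F = (0, 0), U = (1, 0), V = (0, 1) — the answer is frame-independent, so this choice is without loss of generality.
1. E is the centroid of triangle VFU ⇒ E = (1/3, 1/3)
2. X is the midpoint of VF ⇒ X = (0, 1/2)
3. L lies on line XV with XL:LV = -4:5 ⇒ L = (0, -3/2)
4. J is the midpoint of LV ⇒ J = (0, -1/4)
5. B is the midpoint of VJ ⇒ B = (0, 3/8)
line BE meets FU at P = (3, 0)
E = B + t·(P−B) with t = 1/9, so BE:EP = 1/9:8/9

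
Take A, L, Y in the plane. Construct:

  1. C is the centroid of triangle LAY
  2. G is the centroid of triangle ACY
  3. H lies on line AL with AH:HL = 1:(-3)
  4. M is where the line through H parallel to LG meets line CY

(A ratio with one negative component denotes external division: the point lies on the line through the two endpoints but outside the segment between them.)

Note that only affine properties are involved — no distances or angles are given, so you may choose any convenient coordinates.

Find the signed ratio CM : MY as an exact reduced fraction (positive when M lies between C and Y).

Set A = (0, 0), L = (1, 0), Y = (0, 1); any affine frame gives the same invariant.
1. C is the centroid of triangle LAY ⇒ C = (1/3, 1/3)
2. G is the centroid of triangle ACY ⇒ G = (1/9, 4/9)
3. H lies on line AL with AH:HL = 1:(-3) ⇒ H = (-1/2, 0)
4. M is where the line through H parallel to LG meets line CY ⇒ M = (5/6, -2/3)
M = C + t·(Y−C) with t = -3/2, so CM:MY = t:(1−t) = -3/2:5/2

CM:MY = -3/5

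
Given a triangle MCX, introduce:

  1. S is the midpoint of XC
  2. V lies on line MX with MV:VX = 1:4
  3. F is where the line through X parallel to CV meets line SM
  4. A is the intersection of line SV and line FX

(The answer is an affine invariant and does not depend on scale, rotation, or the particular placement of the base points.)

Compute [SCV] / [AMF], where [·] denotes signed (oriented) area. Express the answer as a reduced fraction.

Assign M = (0, 0), C = (1, 0), X = (0, 1) — the answer is frame-independent, so this choice is without loss of generality.
1. S is the midpoint of XC ⇒ S = (1/2, 1/2)
2. V lies on line MX with MV:VX = 1:4 ⇒ V = (0, 1/5)
3. F is where the line through X parallel to CV meets line SM ⇒ F = (5/6, 5/6)
4. A is the intersection of line SV and line FX ⇒ A = (1, 4/5)
2·[SCV] = -2/5, 2·[AMF] = -1/6
[SCV]:[AMF] = -2/5:-1/6 = 12/5

[SCV]:[AMF] = 12/5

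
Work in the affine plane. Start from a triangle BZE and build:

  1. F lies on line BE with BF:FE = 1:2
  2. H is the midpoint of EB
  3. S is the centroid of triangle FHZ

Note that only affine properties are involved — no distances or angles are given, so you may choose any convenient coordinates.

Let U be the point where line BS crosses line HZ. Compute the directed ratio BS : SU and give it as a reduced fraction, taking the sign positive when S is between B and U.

Choose coordinates B = (0, 0), Z = (1, 0), E = (0, 1).
1. F lies on line BE with BF:FE = 1:2 ⇒ F = (0, 1/3)
2. H is the midpoint of EB ⇒ H = (0, 1/2)
3. S is the centroid of triangle FHZ ⇒ S = (1/3, 5/18)
line BS meets HZ at U = (3/8, 5/16)
S = B + t·(U−B) with t = 8/9, so BS:SU = 8/9:1/9

BS:SU = 8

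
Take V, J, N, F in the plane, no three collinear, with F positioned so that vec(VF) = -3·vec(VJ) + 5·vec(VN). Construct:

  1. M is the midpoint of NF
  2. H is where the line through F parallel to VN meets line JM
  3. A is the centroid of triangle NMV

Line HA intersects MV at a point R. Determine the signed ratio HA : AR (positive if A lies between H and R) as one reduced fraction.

Choose coordinates V = (0, 0), J = (1, 0), N = (0, 1), F = (-3, 5).
1. M is the midpoint of NF ⇒ M = (-3/2, 3)
2. H is where the line through F parallel to VN meets line JM ⇒ H = (-3, 24/5)
3. A is the centroid of triangle NMV ⇒ A = (-1/2, 4/3)
line HA meets MV at R = (-24/23, 48/23)
A = H + t·(R−H) with t = 23/18, so HA:AR = 23/18:-5/18

HA:AR = -23/5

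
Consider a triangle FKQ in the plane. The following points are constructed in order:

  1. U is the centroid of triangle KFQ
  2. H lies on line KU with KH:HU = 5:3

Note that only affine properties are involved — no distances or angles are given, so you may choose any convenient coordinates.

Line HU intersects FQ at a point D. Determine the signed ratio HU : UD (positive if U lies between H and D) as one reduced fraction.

Choose coordinates F = (0, 0), K = (1, 0), Q = (0, 1).
1. U is the centroid of triangle KFQ ⇒ U = (1/3, 1/3)
2. H lies on line KU with KH:HU = 5:3 ⇒ H = (7/12, 5/24)
line HU meets FQ at D = (0, 1/2)
U = H + t·(D−H) with t = 3/7, so HU:UD = 3/7:4/7

HU:UD = 3/4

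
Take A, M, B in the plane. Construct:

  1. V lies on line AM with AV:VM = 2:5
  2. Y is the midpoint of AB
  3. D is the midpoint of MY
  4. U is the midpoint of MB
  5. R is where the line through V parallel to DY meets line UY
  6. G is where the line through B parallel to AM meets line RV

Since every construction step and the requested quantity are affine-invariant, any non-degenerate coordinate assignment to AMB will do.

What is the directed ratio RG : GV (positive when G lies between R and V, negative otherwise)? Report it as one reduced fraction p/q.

RG:GV = -1/2

Set A = (0, 0), M = (1, 0), B = (0, 1); any affine frame gives the same invariant.
1. V lies on line AM with AV:VM = 2:5 ⇒ V = (2/7, 0)
2. Y is the midpoint of AB ⇒ Y = (0, 1/2)
3. D is the midpoint of MY ⇒ D = (1/2, 1/4)
4. U is the midpoint of MB ⇒ U = (1/2, 1/2)
5. R is where the line through V parallel to DY meets line UY ⇒ R = (-5/7, 1/2)
6. G is where the line through B parallel to AM meets line RV ⇒ G = (-12/7, 1)
G = R + t·(V−R) with t = -1, so RG:GV = t:(1−t) = -1:2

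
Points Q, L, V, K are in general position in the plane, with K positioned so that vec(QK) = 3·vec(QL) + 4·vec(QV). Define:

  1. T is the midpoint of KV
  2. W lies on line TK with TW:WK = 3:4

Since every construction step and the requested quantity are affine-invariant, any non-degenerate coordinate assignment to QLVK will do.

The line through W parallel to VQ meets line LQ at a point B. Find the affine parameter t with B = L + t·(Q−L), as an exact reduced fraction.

Work in coordinates with Q = (0, 0), L = (1, 0), V = (0, 1), K = (3, 4).
1. T is the midpoint of KV ⇒ T = (3/2, 5/2)
2. W lies on line TK with TW:WK = 3:4 ⇒ W = (15/7, 22/7)
through W parallel to VQ: direction (0, -1); meets LQ at B = (15/7, 0)
B = L + t·(Q−L) with t = -8/7

t = -8/7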